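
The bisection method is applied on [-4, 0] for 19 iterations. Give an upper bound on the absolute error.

Bisection error bound: |error| ≤ (b-a)/2^n
|error| ≤ (0 - (-4))/2^19 = 4/2^19
|error| ≤ 0.0000076294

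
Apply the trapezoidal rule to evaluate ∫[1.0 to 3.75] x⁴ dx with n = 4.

f(x) = x⁴
a = 1.0, b = 3.75, n = 4
h = (b - a)/n = 0.687500

Trapezoidal rule: (h/2)[f(x₀) + 2f(x₁) + 2f(x₂) + ... + f(xₙ)]

x_0 = 1.0000, f(x_0) = 1.000000, coefficient = 1
x_1 = 1.6875, f(x_1) = 8.109146, coefficient = 2
x_2 = 2.3750, f(x_2) = 31.816650, coefficient = 2
x_3 = 3.0625, f(x_3) = 87.963882, coefficient = 2
x_4 = 3.7500, f(x_4) = 197.753906, coefficient = 1

I ≈ (0.687500/2) × 454.533264 = 156.245810
Exact value: 148.115430
Error: 8.130380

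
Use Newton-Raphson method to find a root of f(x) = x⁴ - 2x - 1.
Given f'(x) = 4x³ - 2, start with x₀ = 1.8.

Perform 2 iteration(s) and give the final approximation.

f(x) = x⁴ - 2x - 1
f'(x) = 4x³ - 2
x₀ = 1.8

Newton-Raphson formula: x_{n+1} = x_n - f(x_n)/f'(x_n)

Iteration 1:
  f(1.800000) = 5.897600
  f'(1.800000) = 21.328000
  x_1 = 1.800000 - 5.897600/21.328000 = 1.523481
Iteration 2:
  f(1.523481) = 1.340051
  f'(1.523481) = 12.143960
  x_2 = 1.523481 - 1.340051/12.143960 = 1.413134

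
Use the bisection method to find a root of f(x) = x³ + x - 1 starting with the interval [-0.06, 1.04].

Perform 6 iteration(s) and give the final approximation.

f(x) = x³ + x - 1
Initial interval: [-0.06, 1.04]

Iteration 1:
  c_1 = (-0.060000 + 1.040000)/2 = 0.490000
  f(c_1) = f(0.490000) = -0.392351
  f(a) × f(c) ≥ 0, new interval: [0.490000, 1.040000]
Iteration 2:
  c_2 = (0.490000 + 1.040000)/2 = 0.765000
  f(c_2) = f(0.765000) = 0.212697
  f(a) × f(c) < 0, new interval: [0.490000, 0.765000]
Iteration 3:
  c_3 = (0.490000 + 0.765000)/2 = 0.627500
  f(c_3) = f(0.627500) = -0.125418
  f(a) × f(c) ≥ 0, new interval: [0.627500, 0.765000]
Iteration 4:
  c_4 = (0.627500 + 0.765000)/2 = 0.696250
  f(c_4) = f(0.696250) = 0.033767
  f(a) × f(c) < 0, new interval: [0.627500, 0.696250]
Iteration 5:
  c_5 = (0.627500 + 0.696250)/2 = 0.661875
  f(c_5) = f(0.661875) = -0.048172
  f(a) × f(c) ≥ 0, new interval: [0.661875, 0.696250]
Iteration 6:
  c_6 = (0.661875 + 0.696250)/2 = 0.679063
  f(c_6) = f(0.679063) = -0.007804
  f(a) × f(c) ≥ 0, new interval: [0.679063, 0.696250]

After 6 iteration(s), the approximation is c_6 = 0.679063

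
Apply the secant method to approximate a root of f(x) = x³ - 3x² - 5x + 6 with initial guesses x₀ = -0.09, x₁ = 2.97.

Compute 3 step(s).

f(x) = x³ - 3x² - 5x + 6
x₀ = -0.09, x₁ = 2.97

Secant formula: x_{n+1} = x_n - f(x_n)(x_n - x_{n-1})/(f(x_n) - f(x_{n-1}))

Iteration 1:
  f(-0.090000) = 6.424971
  f(2.970000) = -9.114627
  x_2 = 2.970000 - (-9.114627)×(2.970000 - (-0.090000))/(-9.114627 - 6.424971)
       = 1.175181
Iteration 2:
  f(2.970000) = -9.114627
  f(1.175181) = -2.396076
  x_3 = 1.175181 - (-2.396076)×(1.175181 - 2.970000)/(-2.396076 - (-9.114627))
       = 0.535085
Iteration 3:
  f(1.175181) = -2.396076
  f(0.535085) = 2.618830
  x_4 = 0.535085 - 2.618830×(0.535085 - 1.175181)/(2.618830 - (-2.396076))
       = 0.869349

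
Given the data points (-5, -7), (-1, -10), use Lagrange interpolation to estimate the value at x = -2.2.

Lagrange interpolation formula:
P(x) = Σ yᵢ × Lᵢ(x)
where Lᵢ(x) = Π_{j≠i} (x - xⱼ)/(xᵢ - xⱼ)

L_0(-2.2) = (-2.2 - (-1))/(-5 - (-1)) = 0.300000
L_1(-2.2) = (-2.2 - (-5))/(-1 - (-5)) = 0.700000

P(-2.2) = (-7)×L_0(-2.2) + (-10)×L_1(-2.2)
P(-2.2) = -9.100000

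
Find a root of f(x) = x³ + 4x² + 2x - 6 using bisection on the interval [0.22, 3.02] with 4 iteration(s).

f(x) = x³ + 4x² + 2x - 6
Initial interval: [0.22, 3.02]

Iteration 1:
  c_1 = (0.220000 + 3.020000)/2 = 1.620000
  f(c_1) = f(1.620000) = 11.989128
  f(a) × f(c) < 0, new interval: [0.220000, 1.620000]
Iteration 2:
  c_2 = (0.220000 + 1.620000)/2 = 0.920000
  f(c_2) = f(0.920000) = 0.004288
  f(a) × f(c) < 0, new interval: [0.220000, 0.920000]
Iteration 3:
  c_3 = (0.220000 + 0.920000)/2 = 0.570000
  f(c_3) = f(0.570000) = -3.375207
  f(a) × f(c) ≥ 0, new interval: [0.570000, 0.920000]
Iteration 4:
  c_4 = (0.570000 + 0.920000)/2 = 0.745000
  f(c_4) = f(0.745000) = -1.876406
  f(a) × f(c) ≥ 0, new interval: [0.745000, 0.920000]

After 4 iteration(s), the approximation is c_4 = 0.745000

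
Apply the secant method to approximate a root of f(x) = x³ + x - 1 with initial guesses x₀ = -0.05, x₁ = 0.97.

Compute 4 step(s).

f(x) = x³ + x - 1
x₀ = -0.05, x₁ = 0.97

Secant formula: x_{n+1} = x_n - f(x_n)(x_n - x_{n-1})/(f(x_n) - f(x_{n-1}))

Iteration 1:
  f(-0.050000) = -1.050125
  f(0.970000) = 0.882673
  x_2 = 0.970000 - 0.882673×(0.970000 - (-0.050000))/(0.882673 - (-1.050125))
       = 0.504185
Iteration 2:
  f(0.970000) = 0.882673
  f(0.504185) = -0.367650
  x_3 = 0.504185 - (-0.367650)×(0.504185 - 0.970000)/(-0.367650 - 0.882673)
       = 0.641155
Iteration 3:
  f(0.504185) = -0.367650
  f(0.641155) = -0.095279
  x_4 = 0.641155 - (-0.095279)×(0.641155 - 0.504185)/(-0.095279 - (-0.367650))
       = 0.689069
Iteration 4:
  f(0.641155) = -0.095279
  f(0.689069) = 0.016250
  x_5 = 0.689069 - 0.016250×(0.689069 - 0.641155)/(0.016250 - (-0.095279))
       = 0.682088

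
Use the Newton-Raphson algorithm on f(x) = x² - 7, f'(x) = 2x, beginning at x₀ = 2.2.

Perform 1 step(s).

f(x) = x² - 7
f'(x) = 2x
x₀ = 2.2

Newton-Raphson formula: x_{n+1} = x_n - f(x_n)/f'(x_n)

Iteration 1:
  f(2.200000) = -2.160000
  f'(2.200000) = 4.400000
  x_1 = 2.200000 - (-2.160000)/4.400000 = 2.690909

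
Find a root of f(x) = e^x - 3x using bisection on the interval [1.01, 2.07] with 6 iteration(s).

f(x) = e^x - 3x
Initial interval: [1.01, 2.07]

Iteration 1:
  c_1 = (1.010000 + 2.070000)/2 = 1.540000
  f(c_1) = f(1.540000) = 0.044590
  f(a) × f(c) < 0, new interval: [1.010000, 1.540000]
Iteration 2:
  c_2 = (1.010000 + 1.540000)/2 = 1.275000
  f(c_2) = f(1.275000) = -0.246299
  f(a) × f(c) ≥ 0, new interval: [1.275000, 1.540000]
Iteration 3:
  c_3 = (1.275000 + 1.540000)/2 = 1.407500
  f(c_3) = f(1.407500) = -0.136772
  f(a) × f(c) ≥ 0, new interval: [1.407500, 1.540000]
Iteration 4:
  c_4 = (1.407500 + 1.540000)/2 = 1.473750
  f(c_4) = f(1.473750) = -0.055675
  f(a) × f(c) ≥ 0, new interval: [1.473750, 1.540000]
Iteration 5:
  c_5 = (1.473750 + 1.540000)/2 = 1.506875
  f(c_5) = f(1.506875) = -0.008018
  f(a) × f(c) ≥ 0, new interval: [1.506875, 1.540000]
Iteration 6:
  c_6 = (1.506875 + 1.540000)/2 = 1.523438
  f(c_6) = f(1.523438) = 0.017657
  f(a) × f(c) < 0, new interval: [1.506875, 1.523438]

After 6 iteration(s), the approximation is c_6 = 1.523438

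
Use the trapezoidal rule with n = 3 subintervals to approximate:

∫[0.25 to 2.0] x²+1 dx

f(x) = x²+1
a = 0.25, b = 2.0, n = 3
h = (b - a)/n = 0.583333

Trapezoidal rule: (h/2)[f(x₀) + 2f(x₁) + 2f(x₂) + ... + f(xₙ)]

x_0 = 0.2500, f(x_0) = 1.062500, coefficient = 1
x_1 = 0.8333, f(x_1) = 1.694444, coefficient = 2
x_2 = 1.4167, f(x_2) = 3.006944, coefficient = 2
x_3 = 2.0000, f(x_3) = 5.000000, coefficient = 1

I ≈ (0.583333/2) × 15.465278 = 4.510706
Exact value: 4.411458
Error: 0.099248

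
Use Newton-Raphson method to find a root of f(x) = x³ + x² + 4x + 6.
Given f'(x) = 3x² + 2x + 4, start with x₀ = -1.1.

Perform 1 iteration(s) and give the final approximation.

f(x) = x³ + x² + 4x + 6
f'(x) = 3x² + 2x + 4
x₀ = -1.1

Newton-Raphson formula: x_{n+1} = x_n - f(x_n)/f'(x_n)

Iteration 1:
  f(-1.100000) = 1.479000
  f'(-1.100000) = 5.430000
  x_1 = -1.100000 - 1.479000/5.430000 = -1.372376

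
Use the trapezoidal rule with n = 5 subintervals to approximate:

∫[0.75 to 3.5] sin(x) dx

f(x) = sin(x)
a = 0.75, b = 3.5, n = 5
h = (b - a)/n = 0.550000

Trapezoidal rule: (h/2)[f(x₀) + 2f(x₁) + 2f(x₂) + ... + f(xₙ)]

x_0 = 0.7500, f(x_0) = 0.681639, coefficient = 1
x_1 = 1.3000, f(x_1) = 0.963558, coefficient = 2
x_2 = 1.8500, f(x_2) = 0.961275, coefficient = 2
x_3 = 2.4000, f(x_3) = 0.675463, coefficient = 2
x_4 = 2.9500, f(x_4) = 0.190423, coefficient = 2
x_5 = 3.5000, f(x_5) = -0.350783, coefficient = 1

I ≈ (0.550000/2) × 5.912294 = 1.625881
Exact value: 1.668146
Error: 0.042265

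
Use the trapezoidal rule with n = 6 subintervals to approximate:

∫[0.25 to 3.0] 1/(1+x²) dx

f(x) = 1/(1+x²)
a = 0.25, b = 3.0, n = 6
h = (b - a)/n = 0.458333

Trapezoidal rule: (h/2)[f(x₀) + 2f(x₁) + 2f(x₂) + ... + f(xₙ)]

x_0 = 0.2500, f(x_0) = 0.941176, coefficient = 1
x_1 = 0.7083, f(x_1) = 0.665896, coefficient = 2
x_2 = 1.1667, f(x_2) = 0.423529, coefficient = 2
x_3 = 1.6250, f(x_3) = 0.274678, coefficient = 2
x_4 = 2.0833, f(x_4) = 0.187256, coefficient = 2
x_5 = 2.5417, f(x_5) = 0.134047, coefficient = 2
x_6 = 3.0000, f(x_6) = 0.100000, coefficient = 1

I ≈ (0.458333/2) × 4.411990 = 1.011081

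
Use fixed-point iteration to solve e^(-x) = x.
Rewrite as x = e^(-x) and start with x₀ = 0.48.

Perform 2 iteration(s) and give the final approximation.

Equation: e^(-x) = x
Fixed-point form: x = e^(-x)
x₀ = 0.48

x_1 = g(0.480000) = 0.618783
x_2 = g(0.618783) = 0.538599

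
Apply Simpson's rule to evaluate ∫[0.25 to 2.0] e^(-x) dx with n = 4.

f(x) = e^(-x)
a = 0.25, b = 2.0, n = 4
h = (b - a)/n = 0.437500

Simpson's rule: (h/3)[f(x₀) + 4f(x₁) + 2f(x₂) + ... + f(xₙ)]

x_0 = 0.2500, f(x_0) = 0.778801, coefficient = 1
x_1 = 0.6875, f(x_1) = 0.502832, coefficient = 4
x_2 = 1.1250, f(x_2) = 0.324652, coefficient = 2
x_3 = 1.5625, f(x_3) = 0.209611, coefficient = 4
x_4 = 2.0000, f(x_4) = 0.135335, coefficient = 1

I ≈ (0.437500/3) × 4.413213 = 0.643594
Exact value: 0.643465
Error: 0.000128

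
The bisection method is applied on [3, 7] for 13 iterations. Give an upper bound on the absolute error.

Bisection error bound: |error| ≤ (b-a)/2^n
|error| ≤ (7 - 3)/2^13 = 4/2^13
|error| ≤ 0.0004882812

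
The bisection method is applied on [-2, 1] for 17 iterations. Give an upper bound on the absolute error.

Bisection error bound: |error| ≤ (b-a)/2^n
|error| ≤ (1 - (-2))/2^17 = 3/2^17
|error| ≤ 0.0000228882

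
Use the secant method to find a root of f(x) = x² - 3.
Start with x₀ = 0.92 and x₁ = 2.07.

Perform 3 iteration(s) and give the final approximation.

f(x) = x² - 3
x₀ = 0.92, x₁ = 2.07

Secant formula: x_{n+1} = x_n - f(x_n)(x_n - x_{n-1})/(f(x_n) - f(x_{n-1}))

Iteration 1:
  f(0.920000) = -2.153600
  f(2.070000) = 1.284900
  x_2 = 2.070000 - 1.284900×(2.070000 - 0.920000)/(1.284900 - (-2.153600))
       = 1.640268
Iteration 2:
  f(2.070000) = 1.284900
  f(1.640268) = -0.309522
  x_3 = 1.640268 - (-0.309522)×(1.640268 - 2.070000)/(-0.309522 - 1.284900)
       = 1.723691
Iteration 3:
  f(1.640268) = -0.309522
  f(1.723691) = -0.028890
  x_4 = 1.723691 - (-0.028890)×(1.723691 - 1.640268)/(-0.028890 - (-0.309522))
       = 1.732279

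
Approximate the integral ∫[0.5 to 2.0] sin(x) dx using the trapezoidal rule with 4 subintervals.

f(x) = sin(x)
a = 0.5, b = 2.0, n = 4
h = (b - a)/n = 0.375000

Trapezoidal rule: (h/2)[f(x₀) + 2f(x₁) + 2f(x₂) + ... + f(xₙ)]

x_0 = 0.5000, f(x_0) = 0.479426, coefficient = 1
x_1 = 0.8750, f(x_1) = 0.767544, coefficient = 2
x_2 = 1.2500, f(x_2) = 0.948985, coefficient = 2
x_3 = 1.6250, f(x_3) = 0.998531, coefficient = 2
x_4 = 2.0000, f(x_4) = 0.909297, coefficient = 1

I ≈ (0.375000/2) × 6.818842 = 1.278533
Exact value: 1.293729
Error: 0.015197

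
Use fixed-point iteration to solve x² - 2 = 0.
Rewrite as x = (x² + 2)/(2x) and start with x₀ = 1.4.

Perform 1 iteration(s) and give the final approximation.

Equation: x² - 2 = 0
Fixed-point form: x = (x² + 2)/(2x)
x₀ = 1.4

x_1 = g(1.400000) = 1.414286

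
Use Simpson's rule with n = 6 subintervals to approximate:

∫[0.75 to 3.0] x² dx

f(x) = x²
a = 0.75, b = 3.0, n = 6
h = (b - a)/n = 0.375000

Simpson's rule: (h/3)[f(x₀) + 4f(x₁) + 2f(x₂) + ... + f(xₙ)]

x_0 = 0.7500, f(x_0) = 0.562500, coefficient = 1
x_1 = 1.1250, f(x_1) = 1.265625, coefficient = 4
x_2 = 1.5000, f(x_2) = 2.250000, coefficient = 2
x_3 = 1.8750, f(x_3) = 3.515625, coefficient = 4
x_4 = 2.2500, f(x_4) = 5.062500, coefficient = 2
x_5 = 2.6250, f(x_5) = 6.890625, coefficient = 4
x_6 = 3.0000, f(x_6) = 9.000000, coefficient = 1

I ≈ (0.375000/3) × 70.875000 = 8.859375
Exact value: 8.859375
Error: 0.000000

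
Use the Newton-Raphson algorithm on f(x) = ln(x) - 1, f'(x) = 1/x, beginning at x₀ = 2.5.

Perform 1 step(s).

f(x) = ln(x) - 1
f'(x) = 1/x
x₀ = 2.5

Newton-Raphson formula: x_{n+1} = x_n - f(x_n)/f'(x_n)

Iteration 1:
  f(2.500000) = -0.083709
  f'(2.500000) = 0.400000
  x_1 = 2.500000 - (-0.083709)/0.400000 = 2.709273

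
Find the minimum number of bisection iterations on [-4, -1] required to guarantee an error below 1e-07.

We need (b-a)/2^n ≤ 1e-07
(-1 - (-4))/2^n ≤ 1e-07
3/2^n ≤ 1e-07
2^n ≥ 30000000
n ≥ log₂(30000000) = 24.84
n ≥ 25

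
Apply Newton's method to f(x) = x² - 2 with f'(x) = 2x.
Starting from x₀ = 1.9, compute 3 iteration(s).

f(x) = x² - 2
f'(x) = 2x
x₀ = 1.9

Newton-Raphson formula: x_{n+1} = x_n - f(x_n)/f'(x_n)

Iteration 1:
  f(1.900000) = 1.610000
  f'(1.900000) = 3.800000
  x_1 = 1.900000 - 1.610000/3.800000 = 1.476316
Iteration 2:
  f(1.476316) = 0.179508
  f'(1.476316) = 2.952632
  x_2 = 1.476316 - 0.179508/2.952632 = 1.415520
Iteration 3:
  f(1.415520) = 0.003696
  f'(1.415520) = 2.831039
  x_3 = 1.415520 - 0.003696/2.831039 = 1.414214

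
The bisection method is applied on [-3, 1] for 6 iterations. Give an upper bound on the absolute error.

Bisection error bound: |error| ≤ (b-a)/2^n
|error| ≤ (1 - (-3))/2^6 = 4/2^6
|error| ≤ 0.0625000000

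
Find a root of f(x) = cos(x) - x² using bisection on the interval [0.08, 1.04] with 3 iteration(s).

f(x) = cos(x) - x²
Initial interval: [0.08, 1.04]

Iteration 1:
  c_1 = (0.080000 + 1.040000)/2 = 0.560000
  f(c_1) = f(0.560000) = 0.533655
  f(a) × f(c) ≥ 0, new interval: [0.560000, 1.040000]
Iteration 2:
  c_2 = (0.560000 + 1.040000)/2 = 0.800000
  f(c_2) = f(0.800000) = 0.056707
  f(a) × f(c) ≥ 0, new interval: [0.800000, 1.040000]
Iteration 3:
  c_3 = (0.800000 + 1.040000)/2 = 0.920000
  f(c_3) = f(0.920000) = -0.240580
  f(a) × f(c) < 0, new interval: [0.800000, 0.920000]

After 3 iteration(s), the approximation is c_3 = 0.920000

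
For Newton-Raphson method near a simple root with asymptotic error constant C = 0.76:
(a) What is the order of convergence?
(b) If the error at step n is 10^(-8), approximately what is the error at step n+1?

(a) Newton-Raphson has quadratic (order 2) convergence near simple roots.
    This means |e_{n+1}| ≈ C|e_n|².

(b) With |e_n| = 10^(-8) and C = 0.76:
    |e_{n+1}| ≈ 0.76 × (10^(-8))² = 0.76 × 10^(-16)

(a) 2 (quadratic); (b) |e_{n+1}| ≈ 7.600e-17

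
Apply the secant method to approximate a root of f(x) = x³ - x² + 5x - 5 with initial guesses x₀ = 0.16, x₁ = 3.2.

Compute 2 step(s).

f(x) = x³ - x² + 5x - 5
x₀ = 0.16, x₁ = 3.2

Secant formula: x_{n+1} = x_n - f(x_n)(x_n - x_{n-1})/(f(x_n) - f(x_{n-1}))

Iteration 1:
  f(0.160000) = -4.221504
  f(3.200000) = 33.528000
  x_2 = 3.200000 - 33.528000×(3.200000 - 0.160000)/(33.528000 - (-4.221504))
       = 0.499961
Iteration 2:
  f(3.200000) = 33.528000
  f(0.499961) = -2.625184
  x_3 = 0.499961 - (-2.625184)×(0.499961 - 3.200000)/(-2.625184 - 33.528000)
       = 0.696019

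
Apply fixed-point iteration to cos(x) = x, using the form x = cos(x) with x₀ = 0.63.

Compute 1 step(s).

Equation: cos(x) = x
Fixed-point form: x = cos(x)
x₀ = 0.63

x_1 = g(0.630000) = 0.808028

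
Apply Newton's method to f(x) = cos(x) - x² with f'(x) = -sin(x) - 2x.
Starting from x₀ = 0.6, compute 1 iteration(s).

f(x) = cos(x) - x²
f'(x) = -sin(x) - 2x
x₀ = 0.6

Newton-Raphson formula: x_{n+1} = x_n - f(x_n)/f'(x_n)

Iteration 1:
  f(0.600000) = 0.465336
  f'(0.600000) = -1.764642
  x_1 = 0.600000 - 0.465336/(-1.764642) = 0.863700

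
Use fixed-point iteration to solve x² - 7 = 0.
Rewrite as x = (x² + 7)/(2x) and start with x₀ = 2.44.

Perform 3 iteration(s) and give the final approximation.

Equation: x² - 7 = 0
Fixed-point form: x = (x² + 7)/(2x)
x₀ = 2.44

x_1 = g(2.440000) = 2.654426
x_2 = g(2.654426) = 2.645765
x_3 = g(2.645765) = 2.645751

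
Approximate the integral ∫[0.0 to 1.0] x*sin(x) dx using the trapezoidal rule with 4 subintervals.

f(x) = x*sin(x)
a = 0.0, b = 1.0, n = 4
h = (b - a)/n = 0.250000

Trapezoidal rule: (h/2)[f(x₀) + 2f(x₁) + 2f(x₂) + ... + f(xₙ)]

x_0 = 0.0000, f(x_0) = 0.000000, coefficient = 1
x_1 = 0.2500, f(x_1) = 0.061851, coefficient = 2
x_2 = 0.5000, f(x_2) = 0.239713, coefficient = 2
x_3 = 0.7500, f(x_3) = 0.511229, coefficient = 2
x_4 = 1.0000, f(x_4) = 0.841471, coefficient = 1

I ≈ (0.250000/2) × 2.467057 = 0.308382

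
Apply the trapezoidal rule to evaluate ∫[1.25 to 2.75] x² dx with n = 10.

f(x) = x²
a = 1.25, b = 2.75, n = 10
h = (b - a)/n = 0.150000

Trapezoidal rule: (h/2)[f(x₀) + 2f(x₁) + 2f(x₂) + ... + f(xₙ)]

x_0 = 1.2500, f(x_0) = 1.562500, coefficient = 1
x_1 = 1.4000, f(x_1) = 1.960000, coefficient = 2
x_2 = 1.5500, f(x_2) = 2.402500, coefficient = 2
x_3 = 1.7000, f(x_3) = 2.890000, coefficient = 2
x_4 = 1.8500, f(x_4) = 3.422500, coefficient = 2
x_5 = 2.0000, f(x_5) = 4.000000, coefficient = 2
x_6 = 2.1500, f(x_6) = 4.622500, coefficient = 2
x_7 = 2.3000, f(x_7) = 5.290000, coefficient = 2
x_8 = 2.4500, f(x_8) = 6.002500, coefficient = 2
x_9 = 2.6000, f(x_9) = 6.760000, coefficient = 2
x_10 = 2.7500, f(x_10) = 7.562500, coefficient = 1

I ≈ (0.150000/2) × 83.825000 = 6.286875
Exact value: 6.281250
Error: 0.005625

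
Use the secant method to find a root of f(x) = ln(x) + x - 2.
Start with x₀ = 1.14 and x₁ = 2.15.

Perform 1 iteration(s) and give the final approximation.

f(x) = ln(x) + x - 2
x₀ = 1.14, x₁ = 2.15

Secant formula: x_{n+1} = x_n - f(x_n)(x_n - x_{n-1})/(f(x_n) - f(x_{n-1}))

Iteration 1:
  f(1.140000) = -0.728972
  f(2.150000) = 0.915468
  x_2 = 2.150000 - 0.915468×(2.150000 - 1.140000)/(0.915468 - (-0.728972))
       = 1.587728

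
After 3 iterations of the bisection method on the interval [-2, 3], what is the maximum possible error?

Bisection error bound: |error| ≤ (b-a)/2^n
|error| ≤ (3 - (-2))/2^3 = 5/2^3
|error| ≤ 0.6250000000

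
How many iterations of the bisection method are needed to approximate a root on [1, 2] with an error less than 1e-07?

We need (b-a)/2^n ≤ 1e-07
(2 - 1)/2^n ≤ 1e-07
1/2^n ≤ 1e-07
2^n ≥ 10000000
n ≥ log₂(10000000) = 23.25
n ≥ 24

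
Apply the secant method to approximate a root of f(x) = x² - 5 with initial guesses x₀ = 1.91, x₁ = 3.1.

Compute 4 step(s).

f(x) = x² - 5
x₀ = 1.91, x₁ = 3.1

Secant formula: x_{n+1} = x_n - f(x_n)(x_n - x_{n-1})/(f(x_n) - f(x_{n-1}))

Iteration 1:
  f(1.910000) = -1.351900
  f(3.100000) = 4.610000
  x_2 = 3.100000 - 4.610000×(3.100000 - 1.910000)/(4.610000 - (-1.351900))
       = 2.179840
Iteration 2:
  f(3.100000) = 4.610000
  f(2.179840) = -0.248296
  x_3 = 2.179840 - (-0.248296)×(2.179840 - 3.100000)/(-0.248296 - 4.610000)
       = 2.226868
Iteration 3:
  f(2.179840) = -0.248296
  f(2.226868) = -0.041061
  x_4 = 2.226868 - (-0.041061)×(2.226868 - 2.179840)/(-0.041061 - (-0.248296))
       = 2.236185
Iteration 4:
  f(2.226868) = -0.041061
  f(2.236185) = 0.000525
  x_5 = 2.236185 - 0.000525×(2.236185 - 2.226868)/(0.000525 - (-0.041061))
       = 2.236068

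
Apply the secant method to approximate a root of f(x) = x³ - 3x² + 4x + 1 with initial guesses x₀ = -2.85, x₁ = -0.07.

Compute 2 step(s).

f(x) = x³ - 3x² + 4x + 1
x₀ = -2.85, x₁ = -0.07

Secant formula: x_{n+1} = x_n - f(x_n)(x_n - x_{n-1})/(f(x_n) - f(x_{n-1}))

Iteration 1:
  f(-2.850000) = -57.916625
  f(-0.070000) = 0.704957
  x_2 = -0.070000 - 0.704957×(-0.070000 - (-2.850000))/(0.704957 - (-57.916625))
       = -0.103431
Iteration 2:
  f(-0.070000) = 0.704957
  f(-0.103431) = 0.553075
  x_3 = -0.103431 - 0.553075×(-0.103431 - (-0.070000))/(0.553075 - 0.704957)
       = -0.225170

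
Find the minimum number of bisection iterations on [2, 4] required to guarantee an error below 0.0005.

We need (b-a)/2^n ≤ 0.0005
(4 - 2)/2^n ≤ 0.0005
2/2^n ≤ 0.0005
2^n ≥ 4000
n ≥ log₂(4000) = 11.97
n ≥ 12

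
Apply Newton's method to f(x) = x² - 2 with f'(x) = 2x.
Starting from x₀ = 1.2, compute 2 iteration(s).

f(x) = x² - 2
f'(x) = 2x
x₀ = 1.2

Newton-Raphson formula: x_{n+1} = x_n - f(x_n)/f'(x_n)

Iteration 1:
  f(1.200000) = -0.560000
  f'(1.200000) = 2.400000
  x_1 = 1.200000 - (-0.560000)/2.400000 = 1.433333
Iteration 2:
  f(1.433333) = 0.054444
  f'(1.433333) = 2.866667
  x_2 = 1.433333 - 0.054444/2.866667 = 1.414341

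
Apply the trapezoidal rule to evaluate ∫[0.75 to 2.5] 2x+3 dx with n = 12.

f(x) = 2x+3
a = 0.75, b = 2.5, n = 12
h = (b - a)/n = 0.145833

Trapezoidal rule: (h/2)[f(x₀) + 2f(x₁) + 2f(x₂) + ... + f(xₙ)]

x_0 = 0.7500, f(x_0) = 4.500000, coefficient = 1
x_1 = 0.8958, f(x_1) = 4.791667, coefficient = 2
x_2 = 1.0417, f(x_2) = 5.083333, coefficient = 2
x_3 = 1.1875, f(x_3) = 5.375000, coefficient = 2
x_4 = 1.3333, f(x_4) = 5.666667, coefficient = 2
x_5 = 1.4792, f(x_5) = 5.958333, coefficient = 2
x_6 = 1.6250, f(x_6) = 6.250000, coefficient = 2
x_7 = 1.7708, f(x_7) = 6.541667, coefficient = 2
x_8 = 1.9167, f(x_8) = 6.833333, coefficient = 2
x_9 = 2.0625, f(x_9) = 7.125000, coefficient = 2
x_10 = 2.2083, f(x_10) = 7.416667, coefficient = 2
x_11 = 2.3542, f(x_11) = 7.708333, coefficient = 2
x_12 = 2.5000, f(x_12) = 8.000000, coefficient = 1

I ≈ (0.145833/2) × 150.000000 = 10.937500
Exact value: 10.937500
Error: 0.000000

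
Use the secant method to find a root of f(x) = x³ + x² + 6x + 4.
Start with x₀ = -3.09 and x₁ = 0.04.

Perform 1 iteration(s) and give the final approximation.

f(x) = x³ + x² + 6x + 4
x₀ = -3.09, x₁ = 0.04

Secant formula: x_{n+1} = x_n - f(x_n)(x_n - x_{n-1})/(f(x_n) - f(x_{n-1}))

Iteration 1:
  f(-3.090000) = -34.495529
  f(0.040000) = 4.241664
  x_2 = 0.040000 - 4.241664×(0.040000 - (-3.090000))/(4.241664 - (-34.495529))
       = -0.302730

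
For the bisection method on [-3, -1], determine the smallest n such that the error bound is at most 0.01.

We need (b-a)/2^n ≤ 0.01
(-1 - (-3))/2^n ≤ 0.01
2/2^n ≤ 0.01
2^n ≥ 200
n ≥ log₂(200) = 7.64
n ≥ 8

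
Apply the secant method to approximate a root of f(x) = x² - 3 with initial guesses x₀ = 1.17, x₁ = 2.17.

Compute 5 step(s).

f(x) = x² - 3
x₀ = 1.17, x₁ = 2.17

Secant formula: x_{n+1} = x_n - f(x_n)(x_n - x_{n-1})/(f(x_n) - f(x_{n-1}))

Iteration 1:
  f(1.170000) = -1.631100
  f(2.170000) = 1.708900
  x_2 = 2.170000 - 1.708900×(2.170000 - 1.170000)/(1.708900 - (-1.631100))
       = 1.658353
Iteration 2:
  f(2.170000) = 1.708900
  f(1.658353) = -0.249864
  x_3 = 1.658353 - (-0.249864)×(1.658353 - 2.170000)/(-0.249864 - 1.708900)
       = 1.723620
Iteration 3:
  f(1.658353) = -0.249864
  f(1.723620) = -0.029134
  x_4 = 1.723620 - (-0.029134)×(1.723620 - 1.658353)/(-0.029134 - (-0.249864))
       = 1.732235
Iteration 4:
  f(1.723620) = -0.029134
  f(1.732235) = 0.000636
  x_5 = 1.732235 - 0.000636×(1.732235 - 1.723620)/(0.000636 - (-0.029134))
       = 1.732050
Iteration 5:
  f(1.732235) = 0.000636
  f(1.732050) = -0.000002
  x_6 = 1.732050 - (-0.000002)×(1.732050 - 1.732235)/(-0.000002 - 0.000636)
       = 1.732051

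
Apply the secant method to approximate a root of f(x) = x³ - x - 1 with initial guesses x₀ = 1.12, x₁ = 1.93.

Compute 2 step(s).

f(x) = x³ - x - 1
x₀ = 1.12, x₁ = 1.93

Secant formula: x_{n+1} = x_n - f(x_n)(x_n - x_{n-1})/(f(x_n) - f(x_{n-1}))

Iteration 1:
  f(1.120000) = -0.715072
  f(1.930000) = 4.259057
  x_2 = 1.930000 - 4.259057×(1.930000 - 1.120000)/(4.259057 - (-0.715072))
       = 1.236444
Iteration 2:
  f(1.930000) = 4.259057
  f(1.236444) = -0.346176
  x_3 = 1.236444 - (-0.346176)×(1.236444 - 1.930000)/(-0.346176 - 4.259057)
       = 1.288579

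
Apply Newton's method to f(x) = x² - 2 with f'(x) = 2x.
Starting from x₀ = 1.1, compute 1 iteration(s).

f(x) = x² - 2
f'(x) = 2x
x₀ = 1.1

Newton-Raphson formula: x_{n+1} = x_n - f(x_n)/f'(x_n)

Iteration 1:
  f(1.100000) = -0.790000
  f'(1.100000) = 2.200000
  x_1 = 1.100000 - (-0.790000)/2.200000 = 1.459091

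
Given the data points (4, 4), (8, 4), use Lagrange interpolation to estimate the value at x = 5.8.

Lagrange interpolation formula:
P(x) = Σ yᵢ × Lᵢ(x)
where Lᵢ(x) = Π_{j≠i} (x - xⱼ)/(xᵢ - xⱼ)

L_0(5.8) = (5.8 - 8)/(4 - 8) = 0.550000
L_1(5.8) = (5.8 - 4)/(8 - 4) = 0.450000

P(5.8) = 4×L_0(5.8) + 4×L_1(5.8)
P(5.8) = 4.000000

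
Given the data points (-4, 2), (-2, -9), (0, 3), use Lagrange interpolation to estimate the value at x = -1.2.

Lagrange interpolation formula:
P(x) = Σ yᵢ × Lᵢ(x)
where Lᵢ(x) = Π_{j≠i} (x - xⱼ)/(xᵢ - xⱼ)

L_0(-1.2) = (-1.2 - (-2))/(-4 - (-2)) × (-1.2 - 0)/(-4 - 0) = -0.120000
L_1(-1.2) = (-1.2 - (-4))/(-2 - (-4)) × (-1.2 - 0)/(-2 - 0) = 0.840000
L_2(-1.2) = (-1.2 - (-4))/(0 - (-4)) × (-1.2 - (-2))/(0 - (-2)) = 0.280000

P(-1.2) = 2×L_0(-1.2) + (-9)×L_1(-1.2) + 3×L_2(-1.2)
P(-1.2) = -6.960000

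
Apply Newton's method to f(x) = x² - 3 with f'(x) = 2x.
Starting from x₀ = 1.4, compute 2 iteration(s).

f(x) = x² - 3
f'(x) = 2x
x₀ = 1.4

Newton-Raphson formula: x_{n+1} = x_n - f(x_n)/f'(x_n)

Iteration 1:
  f(1.400000) = -1.040000
  f'(1.400000) = 2.800000
  x_1 = 1.400000 - (-1.040000)/2.800000 = 1.771429
Iteration 2:
  f(1.771429) = 0.137959
  f'(1.771429) = 3.542857
  x_2 = 1.771429 - 0.137959/3.542857 = 1.732488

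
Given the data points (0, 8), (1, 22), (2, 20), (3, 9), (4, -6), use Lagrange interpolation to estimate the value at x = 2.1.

Lagrange interpolation formula:
P(x) = Σ yᵢ × Lᵢ(x)
where Lᵢ(x) = Π_{j≠i} (x - xⱼ)/(xᵢ - xⱼ)

L_0(2.1) = (2.1 - 1)/(0 - 1) × (2.1 - 2)/(0 - 2) × (2.1 - 3)/(0 - 3) × (2.1 - 4)/(0 - 4) = 0.007838
L_1(2.1) = (2.1 - 0)/(1 - 0) × (2.1 - 2)/(1 - 2) × (2.1 - 3)/(1 - 3) × (2.1 - 4)/(1 - 4) = -0.059850
L_2(2.1) = (2.1 - 0)/(2 - 0) × (2.1 - 1)/(2 - 1) × (2.1 - 3)/(2 - 3) × (2.1 - 4)/(2 - 4) = 0.987525
L_3(2.1) = (2.1 - 0)/(3 - 0) × (2.1 - 1)/(3 - 1) × (2.1 - 2)/(3 - 2) × (2.1 - 4)/(3 - 4) = 0.073150
L_4(2.1) = (2.1 - 0)/(4 - 0) × (2.1 - 1)/(4 - 1) × (2.1 - 2)/(4 - 2) × (2.1 - 3)/(4 - 3) = -0.008663

P(2.1) = 8×L_0(2.1) + 22×L_1(2.1) + 20×L_2(2.1) + 9×L_3(2.1) + (-6)×L_4(2.1)
P(2.1) = 19.206825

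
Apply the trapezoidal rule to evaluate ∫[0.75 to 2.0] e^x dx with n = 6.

f(x) = e^x
a = 0.75, b = 2.0, n = 6
h = (b - a)/n = 0.208333

Trapezoidal rule: (h/2)[f(x₀) + 2f(x₁) + 2f(x₂) + ... + f(xₙ)]

x_0 = 0.7500, f(x_0) = 2.117000, coefficient = 1
x_1 = 0.9583, f(x_1) = 2.607347, coefficient = 2
x_2 = 1.1667, f(x_2) = 3.211271, coefficient = 2
x_3 = 1.3750, f(x_3) = 3.955077, coefficient = 2
x_4 = 1.5833, f(x_4) = 4.871166, coefficient = 2
x_5 = 1.7917, f(x_5) = 5.999443, coefficient = 2
x_6 = 2.0000, f(x_6) = 7.389056, coefficient = 1

I ≈ (0.208333/2) × 50.794664 = 5.291111
Exact value: 5.272056
Error: 0.019055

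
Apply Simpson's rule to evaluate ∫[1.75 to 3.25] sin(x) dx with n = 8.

f(x) = sin(x)
a = 1.75, b = 3.25, n = 8
h = (b - a)/n = 0.187500

Simpson's rule: (h/3)[f(x₀) + 4f(x₁) + 2f(x₂) + ... + f(xₙ)]

x_0 = 1.7500, f(x_0) = 0.983986, coefficient = 1
x_1 = 1.9375, f(x_1) = 0.933514, coefficient = 4
x_2 = 2.1250, f(x_2) = 0.850320, coefficient = 2
x_3 = 2.3125, f(x_3) = 0.737319, coefficient = 4
x_4 = 2.5000, f(x_4) = 0.598472, coefficient = 2
x_5 = 2.6875, f(x_5) = 0.438647, coefficient = 4
x_6 = 2.8750, f(x_6) = 0.263446, coefficient = 2
x_7 = 3.0625, f(x_7) = 0.079010, coefficient = 4
x_8 = 3.2500, f(x_8) = -0.108195, coefficient = 1

I ≈ (0.187500/3) × 13.054228 = 0.815889
Exact value: 0.815884
Error: 0.000006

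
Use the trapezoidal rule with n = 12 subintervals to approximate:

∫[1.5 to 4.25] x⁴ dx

f(x) = x⁴
a = 1.5, b = 4.25, n = 12
h = (b - a)/n = 0.229167

Trapezoidal rule: (h/2)[f(x₀) + 2f(x₁) + 2f(x₂) + ... + f(xₙ)]

x_0 = 1.5000, f(x_0) = 5.062500, coefficient = 1
x_1 = 1.7292, f(x_1) = 8.940204, coefficient = 2
x_2 = 1.9583, f(x_2) = 14.707758, coefficient = 2
x_3 = 2.1875, f(x_3) = 22.897720, coefficient = 2
x_4 = 2.4167, f(x_4) = 34.108845, coefficient = 2
x_5 = 2.6458, f(x_5) = 49.006077, coefficient = 2
x_6 = 2.8750, f(x_6) = 68.320557, coefficient = 2
x_7 = 3.1042, f(x_7) = 92.849619, coefficient = 2
x_8 = 3.3333, f(x_8) = 123.456790, coefficient = 2
x_9 = 3.5625, f(x_9) = 161.071793, coefficient = 2
x_10 = 3.7917, f(x_10) = 206.690541, coefficient = 2
x_11 = 4.0208, f(x_11) = 261.375145, coefficient = 2
x_12 = 4.2500, f(x_12) = 326.253906, coefficient = 1

I ≈ (0.229167/2) × 2418.166500 = 277.081578
Exact value: 275.797070
Error: 1.284508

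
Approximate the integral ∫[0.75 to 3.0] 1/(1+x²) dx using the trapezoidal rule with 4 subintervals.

f(x) = 1/(1+x²)
a = 0.75, b = 3.0, n = 4
h = (b - a)/n = 0.562500

Trapezoidal rule: (h/2)[f(x₀) + 2f(x₁) + 2f(x₂) + ... + f(xₙ)]

x_0 = 0.7500, f(x_0) = 0.640000, coefficient = 1
x_1 = 1.3125, f(x_1) = 0.367288, coefficient = 2
x_2 = 1.8750, f(x_2) = 0.221453, coefficient = 2
x_3 = 2.4375, f(x_3) = 0.144063, coefficient = 2
x_4 = 3.0000, f(x_4) = 0.100000, coefficient = 1

I ≈ (0.562500/2) × 2.205609 = 0.620328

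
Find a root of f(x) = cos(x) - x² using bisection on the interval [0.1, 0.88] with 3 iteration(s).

f(x) = cos(x) - x²
Initial interval: [0.1, 0.88]

Iteration 1:
  c_1 = (0.100000 + 0.880000)/2 = 0.490000
  f(c_1) = f(0.490000) = 0.642233
  f(a) × f(c) ≥ 0, new interval: [0.490000, 0.880000]
Iteration 2:
  c_2 = (0.490000 + 0.880000)/2 = 0.685000
  f(c_2) = f(0.685000) = 0.305194
  f(a) × f(c) ≥ 0, new interval: [0.685000, 0.880000]
Iteration 3:
  c_3 = (0.685000 + 0.880000)/2 = 0.782500
  f(c_3) = f(0.782500) = 0.096847
  f(a) × f(c) ≥ 0, new interval: [0.782500, 0.880000]

After 3 iteration(s), the approximation is c_3 = 0.782500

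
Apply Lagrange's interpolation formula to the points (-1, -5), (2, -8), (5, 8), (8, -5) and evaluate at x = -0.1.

Lagrange interpolation formula:
P(x) = Σ yᵢ × Lᵢ(x)
where Lᵢ(x) = Π_{j≠i} (x - xⱼ)/(xᵢ - xⱼ)

L_0(-0.1) = (-0.1 - 2)/(-1 - 2) × (-0.1 - 5)/(-1 - 5) × (-0.1 - 8)/(-1 - 8) = 0.535500
L_1(-0.1) = (-0.1 - (-1))/(2 - (-1)) × (-0.1 - 5)/(2 - 5) × (-0.1 - 8)/(2 - 8) = 0.688500
L_2(-0.1) = (-0.1 - (-1))/(5 - (-1)) × (-0.1 - 2)/(5 - 2) × (-0.1 - 8)/(5 - 8) = -0.283500
L_3(-0.1) = (-0.1 - (-1))/(8 - (-1)) × (-0.1 - 2)/(8 - 2) × (-0.1 - 5)/(8 - 5) = 0.059500

P(-0.1) = (-5)×L_0(-0.1) + (-8)×L_1(-0.1) + 8×L_2(-0.1) + (-5)×L_3(-0.1)
P(-0.1) = -10.751000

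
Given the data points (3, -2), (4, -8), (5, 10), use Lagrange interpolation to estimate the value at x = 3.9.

Lagrange interpolation formula:
P(x) = Σ yᵢ × Lᵢ(x)
where Lᵢ(x) = Π_{j≠i} (x - xⱼ)/(xᵢ - xⱼ)

L_0(3.9) = (3.9 - 4)/(3 - 4) × (3.9 - 5)/(3 - 5) = 0.055000
L_1(3.9) = (3.9 - 3)/(4 - 3) × (3.9 - 5)/(4 - 5) = 0.990000
L_2(3.9) = (3.9 - 3)/(5 - 3) × (3.9 - 4)/(5 - 4) = -0.045000

P(3.9) = (-2)×L_0(3.9) + (-8)×L_1(3.9) + 10×L_2(3.9)
P(3.9) = -8.480000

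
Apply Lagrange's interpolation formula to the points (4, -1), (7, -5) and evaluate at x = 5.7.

Lagrange interpolation formula:
P(x) = Σ yᵢ × Lᵢ(x)
where Lᵢ(x) = Π_{j≠i} (x - xⱼ)/(xᵢ - xⱼ)

L_0(5.7) = (5.7 - 7)/(4 - 7) = 0.433333
L_1(5.7) = (5.7 - 4)/(7 - 4) = 0.566667

P(5.7) = (-1)×L_0(5.7) + (-5)×L_1(5.7)
P(5.7) = -3.266667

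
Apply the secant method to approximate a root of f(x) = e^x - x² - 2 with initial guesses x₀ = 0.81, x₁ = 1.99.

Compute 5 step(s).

f(x) = e^x - x² - 2
x₀ = 0.81, x₁ = 1.99

Secant formula: x_{n+1} = x_n - f(x_n)(x_n - x_{n-1})/(f(x_n) - f(x_{n-1}))

Iteration 1:
  f(0.810000) = -0.408192
  f(1.990000) = 1.355434
  x_2 = 1.990000 - 1.355434×(1.990000 - 0.810000)/(1.355434 - (-0.408192))
       = 1.083112
Iteration 2:
  f(1.990000) = 1.355434
  f(1.083112) = -0.219274
  x_3 = 1.083112 - (-0.219274)×(1.083112 - 1.990000)/(-0.219274 - 1.355434)
       = 1.209394
Iteration 3:
  f(1.083112) = -0.219274
  f(1.209394) = -0.111181
  x_4 = 1.209394 - (-0.111181)×(1.209394 - 1.083112)/(-0.111181 - (-0.219274))
       = 1.339283
Iteration 4:
  f(1.209394) = -0.111181
  f(1.339283) = 0.022628
  x_5 = 1.339283 - 0.022628×(1.339283 - 1.209394)/(0.022628 - (-0.111181))
       = 1.317318
Iteration 5:
  f(1.339283) = 0.022628
  f(1.317318) = -0.001931
  x_6 = 1.317318 - (-0.001931)×(1.317318 - 1.339283)/(-0.001931 - 0.022628)
       = 1.319046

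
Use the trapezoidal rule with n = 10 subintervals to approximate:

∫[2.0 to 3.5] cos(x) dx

f(x) = cos(x)
a = 2.0, b = 3.5, n = 10
h = (b - a)/n = 0.150000

Trapezoidal rule: (h/2)[f(x₀) + 2f(x₁) + 2f(x₂) + ... + f(xₙ)]

x_0 = 2.0000, f(x_0) = -0.416147, coefficient = 1
x_1 = 2.1500, f(x_1) = -0.547358, coefficient = 2
x_2 = 2.3000, f(x_2) = -0.666276, coefficient = 2
x_3 = 2.4500, f(x_3) = -0.770231, coefficient = 2
x_4 = 2.6000, f(x_4) = -0.856889, coefficient = 2
x_5 = 2.7500, f(x_5) = -0.924302, coefficient = 2
x_6 = 2.9000, f(x_6) = -0.970958, coefficient = 2
x_7 = 3.0500, f(x_7) = -0.995808, coefficient = 2
x_8 = 3.2000, f(x_8) = -0.998295, coefficient = 2
x_9 = 3.3500, f(x_9) = -0.978362, coefficient = 2
x_10 = 3.5000, f(x_10) = -0.936457, coefficient = 1

I ≈ (0.150000/2) × -16.769562 = -1.257717
Exact value: -1.260081
Error: 0.002364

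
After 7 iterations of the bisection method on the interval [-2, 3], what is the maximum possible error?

Bisection error bound: |error| ≤ (b-a)/2^n
|error| ≤ (3 - (-2))/2^7 = 5/2^7
|error| ≤ 0.0390625000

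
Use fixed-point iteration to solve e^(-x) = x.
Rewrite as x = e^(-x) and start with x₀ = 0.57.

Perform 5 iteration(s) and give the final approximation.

Equation: e^(-x) = x
Fixed-point form: x = e^(-x)
x₀ = 0.57

x_1 = g(0.570000) = 0.565525
x_2 = g(0.565525) = 0.568062
x_3 = g(0.568062) = 0.566623
x_4 = g(0.566623) = 0.567439
x_5 = g(0.567439) = 0.566976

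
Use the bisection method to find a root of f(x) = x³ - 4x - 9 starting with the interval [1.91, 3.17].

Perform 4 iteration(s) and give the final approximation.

f(x) = x³ - 4x - 9
Initial interval: [1.91, 3.17]

Iteration 1:
  c_1 = (1.910000 + 3.170000)/2 = 2.540000
  f(c_1) = f(2.540000) = -2.772936
  f(a) × f(c) ≥ 0, new interval: [2.540000, 3.170000]
Iteration 2:
  c_2 = (2.540000 + 3.170000)/2 = 2.855000
  f(c_2) = f(2.855000) = 2.851176
  f(a) × f(c) < 0, new interval: [2.540000, 2.855000]
Iteration 3:
  c_3 = (2.540000 + 2.855000)/2 = 2.697500
  f(c_3) = f(2.697500) = -0.161624
  f(a) × f(c) ≥ 0, new interval: [2.697500, 2.855000]
Iteration 4:
  c_4 = (2.697500 + 2.855000)/2 = 2.776250
  f(c_4) = f(2.776250) = 1.293125
  f(a) × f(c) < 0, new interval: [2.697500, 2.776250]

After 4 iteration(s), the approximation is c_4 = 2.776250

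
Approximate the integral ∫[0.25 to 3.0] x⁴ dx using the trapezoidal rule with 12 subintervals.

f(x) = x⁴
a = 0.25, b = 3.0, n = 12
h = (b - a)/n = 0.229167

Trapezoidal rule: (h/2)[f(x₀) + 2f(x₁) + 2f(x₂) + ... + f(xₙ)]

x_0 = 0.2500, f(x_0) = 0.003906, coefficient = 1
x_1 = 0.4792, f(x_1) = 0.052716, coefficient = 2
x_2 = 0.7083, f(x_2) = 0.251739, coefficient = 2
x_3 = 0.9375, f(x_3) = 0.772476, coefficient = 2
x_4 = 1.1667, f(x_4) = 1.852623, coefficient = 2
x_5 = 1.3958, f(x_5) = 3.796070, coefficient = 2
x_6 = 1.6250, f(x_6) = 6.972900, coefficient = 2
x_7 = 1.8542, f(x_7) = 11.819390, coefficient = 2
x_8 = 2.0833, f(x_8) = 18.838011, coefficient = 2
x_9 = 2.3125, f(x_9) = 28.597427, coefficient = 2
x_10 = 2.5417, f(x_10) = 41.732497, coefficient = 2
x_11 = 2.7708, f(x_11) = 58.944273, coefficient = 2
x_12 = 3.0000, f(x_12) = 81.000000, coefficient = 1

I ≈ (0.229167/2) × 428.264156 = 49.071935
Exact value: 48.599805
Error: 0.472130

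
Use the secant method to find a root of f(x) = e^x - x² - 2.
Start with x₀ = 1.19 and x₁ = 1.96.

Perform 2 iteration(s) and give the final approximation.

f(x) = e^x - x² - 2
x₀ = 1.19, x₁ = 1.96

Secant formula: x_{n+1} = x_n - f(x_n)(x_n - x_{n-1})/(f(x_n) - f(x_{n-1}))

Iteration 1:
  f(1.190000) = -0.129019
  f(1.960000) = 1.257727
  x_2 = 1.960000 - 1.257727×(1.960000 - 1.190000)/(1.257727 - (-0.129019))
       = 1.261639
Iteration 2:
  f(1.960000) = 1.257727
  f(1.261639) = -0.060529
  x_3 = 1.261639 - (-0.060529)×(1.261639 - 1.960000)/(-0.060529 - 1.257727)
       = 1.293705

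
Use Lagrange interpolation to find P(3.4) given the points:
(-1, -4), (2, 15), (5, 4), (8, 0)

Lagrange interpolation formula:
P(x) = Σ yᵢ × Lᵢ(x)
where Lᵢ(x) = Π_{j≠i} (x - xⱼ)/(xᵢ - xⱼ)

L_0(3.4) = (3.4 - 2)/(-1 - 2) × (3.4 - 5)/(-1 - 5) × (3.4 - 8)/(-1 - 8) = -0.063605
L_1(3.4) = (3.4 - (-1))/(2 - (-1)) × (3.4 - 5)/(2 - 5) × (3.4 - 8)/(2 - 8) = 0.599704
L_2(3.4) = (3.4 - (-1))/(5 - (-1)) × (3.4 - 2)/(5 - 2) × (3.4 - 8)/(5 - 8) = 0.524741
L_3(3.4) = (3.4 - (-1))/(8 - (-1)) × (3.4 - 2)/(8 - 2) × (3.4 - 5)/(8 - 5) = -0.060840

P(3.4) = (-4)×L_0(3.4) + 15×L_1(3.4) + 4×L_2(3.4) + 0×L_3(3.4)
P(3.4) = 11.348938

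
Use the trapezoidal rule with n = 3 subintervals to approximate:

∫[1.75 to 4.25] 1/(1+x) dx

f(x) = 1/(1+x)
a = 1.75, b = 4.25, n = 3
h = (b - a)/n = 0.833333

Trapezoidal rule: (h/2)[f(x₀) + 2f(x₁) + 2f(x₂) + ... + f(xₙ)]

x_0 = 1.7500, f(x_0) = 0.363636, coefficient = 1
x_1 = 2.5833, f(x_1) = 0.279070, coefficient = 2
x_2 = 3.4167, f(x_2) = 0.226415, coefficient = 2
x_3 = 4.2500, f(x_3) = 0.190476, coefficient = 1

I ≈ (0.833333/2) × 1.565082 = 0.652118
Exact value: 0.646627
Error: 0.005490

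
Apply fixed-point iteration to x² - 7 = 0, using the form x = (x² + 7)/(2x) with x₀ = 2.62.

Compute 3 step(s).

Equation: x² - 7 = 0
Fixed-point form: x = (x² + 7)/(2x)
x₀ = 2.62

x_1 = g(2.620000) = 2.645878
x_2 = g(2.645878) = 2.645751
x_3 = g(2.645751) = 2.645751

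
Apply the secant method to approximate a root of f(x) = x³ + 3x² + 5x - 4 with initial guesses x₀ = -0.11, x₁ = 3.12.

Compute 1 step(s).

f(x) = x³ + 3x² + 5x - 4
x₀ = -0.11, x₁ = 3.12

Secant formula: x_{n+1} = x_n - f(x_n)(x_n - x_{n-1})/(f(x_n) - f(x_{n-1}))

Iteration 1:
  f(-0.110000) = -4.515031
  f(3.120000) = 71.174528
  x_2 = 3.120000 - 71.174528×(3.120000 - (-0.110000))/(71.174528 - (-4.515031))
       = 0.082676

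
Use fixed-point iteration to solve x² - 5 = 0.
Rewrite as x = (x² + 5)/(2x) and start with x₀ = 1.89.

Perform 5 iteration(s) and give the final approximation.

Equation: x² - 5 = 0
Fixed-point form: x = (x² + 5)/(2x)
x₀ = 1.89

x_1 = g(1.890000) = 2.267751
x_2 = g(2.267751) = 2.236289
x_3 = g(2.236289) = 2.236068
x_4 = g(2.236068) = 2.236068
x_5 = g(2.236068) = 2.236068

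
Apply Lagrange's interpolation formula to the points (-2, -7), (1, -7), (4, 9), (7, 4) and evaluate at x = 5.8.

Lagrange interpolation formula:
P(x) = Σ yᵢ × Lᵢ(x)
where Lᵢ(x) = Π_{j≠i} (x - xⱼ)/(xᵢ - xⱼ)

L_0(5.8) = (5.8 - 1)/(-2 - 1) × (5.8 - 4)/(-2 - 4) × (5.8 - 7)/(-2 - 7) = 0.064000
L_1(5.8) = (5.8 - (-2))/(1 - (-2)) × (5.8 - 4)/(1 - 4) × (5.8 - 7)/(1 - 7) = -0.312000
L_2(5.8) = (5.8 - (-2))/(4 - (-2)) × (5.8 - 1)/(4 - 1) × (5.8 - 7)/(4 - 7) = 0.832000
L_3(5.8) = (5.8 - (-2))/(7 - (-2)) × (5.8 - 1)/(7 - 1) × (5.8 - 4)/(7 - 4) = 0.416000

P(5.8) = (-7)×L_0(5.8) + (-7)×L_1(5.8) + 9×L_2(5.8) + 4×L_3(5.8)
P(5.8) = 10.888000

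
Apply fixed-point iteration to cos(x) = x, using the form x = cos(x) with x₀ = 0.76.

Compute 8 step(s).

Equation: cos(x) = x
Fixed-point form: x = cos(x)
x₀ = 0.76

x_1 = g(0.760000) = 0.724836
x_2 = g(0.724836) = 0.748608
x_3 = g(0.748608) = 0.732637
x_4 = g(0.732637) = 0.743413
x_5 = g(0.743413) = 0.736163
x_6 = g(0.736163) = 0.741051
x_7 = g(0.741051) = 0.737760
x_8 = g(0.737760) = 0.739977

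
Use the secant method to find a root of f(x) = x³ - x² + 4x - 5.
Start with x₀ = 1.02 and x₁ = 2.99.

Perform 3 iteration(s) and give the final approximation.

f(x) = x³ - x² + 4x - 5
x₀ = 1.02, x₁ = 2.99

Secant formula: x_{n+1} = x_n - f(x_n)(x_n - x_{n-1})/(f(x_n) - f(x_{n-1}))

Iteration 1:
  f(1.020000) = -0.899192
  f(2.990000) = 24.750799
  x_2 = 2.990000 - 24.750799×(2.990000 - 1.020000)/(24.750799 - (-0.899192))
       = 1.089061
Iteration 2:
  f(2.990000) = 24.750799
  f(1.089061) = -0.538126
  x_3 = 1.089061 - (-0.538126)×(1.089061 - 2.990000)/(-0.538126 - 24.750799)
       = 1.129511
Iteration 3:
  f(1.089061) = -0.538126
  f(1.129511) = -0.316726
  x_4 = 1.129511 - (-0.316726)×(1.129511 - 1.089061)/(-0.316726 - (-0.538126))
       = 1.187378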